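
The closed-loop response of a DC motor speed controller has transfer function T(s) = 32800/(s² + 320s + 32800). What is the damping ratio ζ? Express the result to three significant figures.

ζ ≈ 0.883

Comparing the denominator to s² + 2ζω_n s + ω_n²: ω_n = √32800 = 181 rad/s, and 2ζω_n = 320 so ζ = 320/(2·181) = 0.883.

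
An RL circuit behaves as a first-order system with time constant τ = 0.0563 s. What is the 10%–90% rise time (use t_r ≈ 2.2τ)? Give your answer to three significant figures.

t_r ≈ 0.124 s

t_r ≈ 2.2τ = 0.124 s.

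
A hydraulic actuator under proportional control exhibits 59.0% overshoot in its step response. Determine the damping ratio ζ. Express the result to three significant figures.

ζ = −ln(OS)/√(π² + (ln OS)²). With OS = 0.590, ln OS = −0.5276 and ζ = 0.5276/3.186 = 0.166.

ζ ≈ 0.166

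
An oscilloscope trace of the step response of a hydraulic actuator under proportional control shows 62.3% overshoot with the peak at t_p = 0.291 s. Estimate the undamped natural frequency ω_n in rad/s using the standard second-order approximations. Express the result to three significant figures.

From the overshoot, ζ = −ln(OS)/√(π²+ln²(OS)) = 0.149.
From t_p = π/ω_d, ω_d = π/0.291 = 10.8 rad/s, so ω_n = ω_d/√(1−ζ²) = 10.9 rad/s.

ω_n ≈ 10.9 rad/s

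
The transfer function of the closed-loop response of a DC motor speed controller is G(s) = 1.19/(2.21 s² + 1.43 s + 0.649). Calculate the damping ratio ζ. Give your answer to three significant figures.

ζ ≈ 0.597

Dividing through by 2.21: denominator becomes s² + 0.6471 s + 0.2937.
So ω_n = √0.2937 = 0.542 rad/s and ζ = 0.6471/(2·0.542) = 0.597.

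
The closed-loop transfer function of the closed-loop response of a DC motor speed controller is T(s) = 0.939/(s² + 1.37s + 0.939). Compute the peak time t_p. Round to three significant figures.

Comparing the denominator to s² + 2ζω_n s + ω_n²: ω_n = √0.939 = 0.969 rad/s, and 2ζω_n = 1.37 so ζ = 1.37/(2·0.969) = 0.707.
ω_d = ω_n√(1−ζ²) = 0.685 rad/s. Then t_p = π/ω_d = 4.58 s.

t_p ≈ 4.58 s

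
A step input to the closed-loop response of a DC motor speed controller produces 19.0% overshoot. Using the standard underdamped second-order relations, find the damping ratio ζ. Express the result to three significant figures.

From %OS = 100·exp(−πζ/√(1−ζ²)), invert to get ζ = −ln(OS)/√(π² + ln²(OS)) with OS = 0.190.
−ln 0.190 = 1.661, so ζ = 1.661/√(π² + 2.758) = 0.467.

ζ ≈ 0.467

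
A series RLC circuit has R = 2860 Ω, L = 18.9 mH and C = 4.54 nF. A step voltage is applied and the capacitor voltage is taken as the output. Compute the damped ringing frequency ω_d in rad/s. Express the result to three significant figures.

For a series RLC circuit (capacitor voltage as output), ω_n = 1/√(LC) = 1/√(18.9 mH · 4.54 nF) = 108000 rad/s.
ζ = (R/2)·√(C/L) = (2860/2)·√(4.54 nF/18.9 mH) = 0.701.
The damped frequency ω_d = ω_n√(1−ζ²) = 77000 rad/s.

ω_d ≈ 77000 rad/s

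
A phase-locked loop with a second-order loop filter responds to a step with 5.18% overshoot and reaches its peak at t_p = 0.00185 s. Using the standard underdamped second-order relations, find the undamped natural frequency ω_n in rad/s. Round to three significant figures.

ω_n ≈ 2330 rad/s

ζ from %OS: ζ = |ln 0.0518|/√(π²+ln²0.0518) = 0.686.
From t_p = π/ω_d, ω_d = π/0.00185 = 1700 rad/s, so ω_n = ω_d/√(1−ζ²) = 2330 rad/s.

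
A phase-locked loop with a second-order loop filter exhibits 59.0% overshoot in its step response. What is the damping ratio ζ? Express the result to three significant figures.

Inverting the overshoot relation: ζ = |ln 0.590|/√(π² + ln²0.590) = 0.166.

ζ ≈ 0.166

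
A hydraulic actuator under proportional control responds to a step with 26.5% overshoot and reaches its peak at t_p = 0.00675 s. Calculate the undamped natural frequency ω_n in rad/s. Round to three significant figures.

ω_n ≈ 505 rad/s

ζ from %OS: ζ = |ln 0.265|/√(π²+ln²0.265) = 0.389.
From t_p = π/ω_d, ω_d = π/0.00675 = 465 rad/s, so ω_n = ω_d/√(1−ζ²) = 505 rad/s.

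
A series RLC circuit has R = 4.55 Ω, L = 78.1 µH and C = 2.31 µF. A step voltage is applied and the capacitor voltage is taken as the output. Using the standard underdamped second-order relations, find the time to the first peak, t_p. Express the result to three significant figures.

For a series RLC circuit (capacitor voltage as output), ω_n = 1/√(LC) = 1/√(78.1 µH · 2.31 µF) = 74500 rad/s.
ζ = (R/2)·√(C/L) = (4.55/2)·√(2.31 µF/78.1 µH) = 0.391.
ω_d = ω_n√(1−ζ²) = 68500 rad/s. t_p = π/ω_d = 0.0000459 s.

t_p ≈ 0.0000459 s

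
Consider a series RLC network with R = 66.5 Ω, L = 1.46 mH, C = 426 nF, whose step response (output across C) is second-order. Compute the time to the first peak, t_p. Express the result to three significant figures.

For a series RLC circuit (capacitor voltage as output), ω_n = 1/√(LC) = 1/√(1.46 mH · 426 nF) = 40100 rad/s.
ζ = (R/2)·√(C/L) = (66.5/2)·√(426 nF/1.46 mH) = 0.568.
The damped frequency ω_d = ω_n√(1−ζ²) = 33000 rad/s. t_p = π/ω_d = 0.0000952 s.

t_p ≈ 0.0000952 s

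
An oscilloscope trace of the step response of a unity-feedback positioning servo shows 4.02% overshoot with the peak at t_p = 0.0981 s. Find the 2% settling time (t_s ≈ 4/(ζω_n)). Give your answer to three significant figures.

t_s ≈ 0.122 s

ζ from %OS: ζ = |ln 0.0402|/√(π²+ln²0.0402) = 0.715.
t_p = π/ω_d ⇒ ω_d = 32.0 rad/s; then ω_n = ω_d/√(1−ζ²) = 45.8 rad/s.
t_s ≈ 4/(ζω_n) = 4/(0.715·45.8) = 0.122 s.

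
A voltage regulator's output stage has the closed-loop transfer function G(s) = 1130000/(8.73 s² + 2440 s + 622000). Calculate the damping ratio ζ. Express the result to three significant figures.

Dividing through by 8.73: denominator becomes s² + 279.5 s + 71250.
So ω_n = √71250 = 267 rad/s and ζ = 279.5/(2·267) = 0.524.

ζ ≈ 0.524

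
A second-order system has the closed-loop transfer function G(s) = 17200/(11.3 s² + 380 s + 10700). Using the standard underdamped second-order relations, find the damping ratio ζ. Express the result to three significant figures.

ζ ≈ 0.546

Dividing through by 11.3: denominator becomes s² + 33.63 s + 946.9.
So ω_n = √946.9 = 30.8 rad/s and ζ = 33.63/(2·30.8) = 0.546.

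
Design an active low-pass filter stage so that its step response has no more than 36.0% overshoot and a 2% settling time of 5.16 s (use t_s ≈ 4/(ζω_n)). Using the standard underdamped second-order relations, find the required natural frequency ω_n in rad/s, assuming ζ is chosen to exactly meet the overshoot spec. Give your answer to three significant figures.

Inverting the overshoot relation: ζ = |ln 0.360|/√(π² + ln²0.360) = 0.309.
Then ω_n = 4/(ζ t_s) = 4/(0.309 × 5.16) = 2.51 rad/s.

ω_n ≈ 2.51 rad/s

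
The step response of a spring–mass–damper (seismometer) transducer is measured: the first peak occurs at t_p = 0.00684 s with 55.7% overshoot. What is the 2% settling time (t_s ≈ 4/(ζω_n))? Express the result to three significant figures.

The overshoot fixes ζ = −ln(OS)/√(π²+ln²(OS)) = 0.183.
From t_p = π/ω_d, ω_d = π/0.00684 = 459 rad/s, so ω_n = ω_d/√(1−ζ²) = 467 rad/s.
t_s ≈ 4/(ζω_n) = 4/(0.183·467) = 0.0468 s.

t_s ≈ 0.0468 s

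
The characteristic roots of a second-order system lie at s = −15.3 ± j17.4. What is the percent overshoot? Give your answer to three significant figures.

%OS ≈ 6.31%

|pole| = ω_n = √(15.3² + 17.4²) = 23.2 rad/s; ζ = cos θ = σ/ω_n = 0.660.
%OS = 100 e^{−πζ/√(1−ζ²)} with ζ = 0.660 gives 6.31%.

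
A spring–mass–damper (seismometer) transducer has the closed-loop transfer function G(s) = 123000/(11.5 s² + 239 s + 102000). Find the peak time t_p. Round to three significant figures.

t_p ≈ 0.0336 s

Dividing through by 11.5: denominator becomes s² + 20.78 s + 8870.
So ω_n = √8870 = 94.2 rad/s and ζ = 20.78/(2·94.2) = 0.110.
ω_d = ω_n√(1−ζ²) = 93.6 rad/s. t_p = π/ω_d = 0.0336 s.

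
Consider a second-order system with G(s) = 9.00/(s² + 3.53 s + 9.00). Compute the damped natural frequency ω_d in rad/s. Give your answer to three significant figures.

Matching coefficients with s² + 2ζω_n s + ω_n² gives ω_n² = 9.00 ⇒ ω_n = 3.00 rad/s, and ζ = 3.53/(2ω_n) = 0.588.
ω_d = ω_n√(1−ζ²) = 2.43 rad/s.

ω_d ≈ 2.43 rad/s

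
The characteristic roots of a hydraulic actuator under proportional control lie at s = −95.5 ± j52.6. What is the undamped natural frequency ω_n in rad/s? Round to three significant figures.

|pole| = ω_n = √(95.5² + 52.6²) = 109 rad/s; ζ = cos θ = σ/ω_n = 0.876.

ω_n ≈ 109 rad/s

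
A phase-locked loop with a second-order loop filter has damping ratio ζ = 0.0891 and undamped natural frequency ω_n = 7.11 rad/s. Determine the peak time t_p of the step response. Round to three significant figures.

t_p ≈ 0.444 s

The damped frequency is ω_d = ω_n√(1−ζ²) = 7.11·√(1−0.00794) = 7.08 rad/s.
Peak time t_p = π/ω_d = π/7.08 = 0.444 s.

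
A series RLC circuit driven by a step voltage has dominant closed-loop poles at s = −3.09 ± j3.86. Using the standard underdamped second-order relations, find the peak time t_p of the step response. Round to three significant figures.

t_p = π/ω_d with ω_d = 3.86 (the imaginary part), so t_p = 0.814 s.

t_p ≈ 0.814 s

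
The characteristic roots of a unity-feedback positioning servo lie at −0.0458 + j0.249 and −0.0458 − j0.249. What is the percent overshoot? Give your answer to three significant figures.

|pole| = ω_n = √(0.0458² + 0.249²) = 0.253 rad/s; ζ = cos θ = σ/ω_n = 0.181.
%OS = 100 e^{−πζ/√(1−ζ²)} with ζ = 0.181 gives 56.1%.

%OS ≈ 56.1%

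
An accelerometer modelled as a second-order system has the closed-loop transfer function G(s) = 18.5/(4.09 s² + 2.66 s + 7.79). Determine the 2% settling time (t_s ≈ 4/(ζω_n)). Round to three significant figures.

Dividing through by 4.09: denominator becomes s² + 0.6504 s + 1.905.
So ω_n = √1.905 = 1.38 rad/s and ζ = 0.6504/(2·1.38) = 0.236.
t_s ≈ 4/(ζω_n) = 12.3 s.

t_s ≈ 12.3 s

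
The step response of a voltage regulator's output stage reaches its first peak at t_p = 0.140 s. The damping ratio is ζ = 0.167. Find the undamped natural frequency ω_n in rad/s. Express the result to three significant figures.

ω_n ≈ 22.8 rad/s

Peak time t_p = π/ω_d, so ω_d = π/t_p = π/0.140 = 22.4 rad/s.
ω_n = ω_d/√(1−ζ²) = 22.4/√0.972 = 22.8 rad/s.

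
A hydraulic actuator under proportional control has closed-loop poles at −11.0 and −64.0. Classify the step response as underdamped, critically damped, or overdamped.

Since the poles are distinct, negative and real, the response is overdamped.

overdamped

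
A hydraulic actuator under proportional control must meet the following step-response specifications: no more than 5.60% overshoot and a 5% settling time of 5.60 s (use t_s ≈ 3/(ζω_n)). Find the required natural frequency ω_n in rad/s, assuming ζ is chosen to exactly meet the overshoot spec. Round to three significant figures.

ζ = −ln(OS)/√(π² + (ln OS)²). With OS = 0.0560, ln OS = −2.882 and ζ = 2.882/4.264 = 0.676.
From t_s ≈ 3/(ζω_n): ω_n = 3/(ζ·t_s) = 3/(0.676·5.60) = 0.792 rad/s.

ω_n ≈ 0.792 rad/s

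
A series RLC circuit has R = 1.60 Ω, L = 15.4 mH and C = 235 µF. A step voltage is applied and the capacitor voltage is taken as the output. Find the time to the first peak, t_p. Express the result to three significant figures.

For a series RLC circuit (capacitor voltage as output), ω_n = 1/√(LC) = 1/√(15.4 mH · 235 µF) = 526 rad/s.
ζ = (R/2)·√(C/L) = (1.60/2)·√(235 µF/15.4 mH) = 0.0988.
ω_d = ω_n√(1−ζ²) = 523 rad/s. t_p = π/ω_d = 0.00601 s.

t_p ≈ 0.00601 s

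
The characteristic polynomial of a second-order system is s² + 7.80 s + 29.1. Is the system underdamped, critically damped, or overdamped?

underdamped

a² − 4b = 7.80² − 4·29.1 < 0 (complex roots); the system is underdamped.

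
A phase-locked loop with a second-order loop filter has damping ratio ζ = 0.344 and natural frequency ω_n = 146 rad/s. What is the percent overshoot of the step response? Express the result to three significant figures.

%OS ≈ 31.6%

For an underdamped second-order system, %OS = 100·exp(−πζ/√(1−ζ²)).
πζ/√(1−ζ²) = π·0.344/√(1−0.118) = 1.151, so %OS = 100·e^(−1.151) = 31.6%.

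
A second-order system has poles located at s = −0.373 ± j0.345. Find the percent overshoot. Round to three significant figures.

%OS ≈ 3.35%

The poles are at −σ ± jω_d with σ = 0.373 and ω_d = 0.345, so ω_n = √(σ²+ω_d²) = 0.508 rad/s and ζ = σ/ω_n = 0.734.
%OS = 100·exp(−πζ/√(1−ζ²)) = 3.35%.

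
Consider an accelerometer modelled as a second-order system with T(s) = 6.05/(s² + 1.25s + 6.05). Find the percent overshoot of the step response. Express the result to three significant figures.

Comparing the denominator to s² + 2ζω_n s + ω_n²: ω_n = √6.05 = 2.46 rad/s, and 2ζω_n = 1.25 so ζ = 1.25/(2·2.46) = 0.254.
%OS = 100 e^{−πζ/√(1−ζ²)} with ζ = 0.254 gives 43.8%.

%OS ≈ 43.8%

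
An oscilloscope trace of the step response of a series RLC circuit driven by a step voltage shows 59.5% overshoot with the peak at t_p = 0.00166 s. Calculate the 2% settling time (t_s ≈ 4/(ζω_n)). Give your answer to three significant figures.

t_s ≈ 0.0128 s

The overshoot fixes ζ = −ln(OS)/√(π²+ln²(OS)) = 0.163.
From t_p = π/ω_d, ω_d = π/0.00166 = 1890 rad/s, so ω_n = ω_d/√(1−ζ²) = 1920 rad/s.
t_s ≈ 4/(ζω_n) = 4/(0.163·1920) = 0.0128 s.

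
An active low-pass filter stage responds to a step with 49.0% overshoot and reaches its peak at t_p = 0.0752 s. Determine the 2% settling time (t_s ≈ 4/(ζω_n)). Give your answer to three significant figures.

t_s ≈ 0.422 s

The overshoot fixes ζ = −ln(OS)/√(π²+ln²(OS)) = 0.221.
t_p = π/ω_d ⇒ ω_d = 41.8 rad/s; then ω_n = ω_d/√(1−ζ²) = 42.8 rad/s.
t_s ≈ 4/(ζω_n) = 4/(0.221·42.8) = 0.422 s.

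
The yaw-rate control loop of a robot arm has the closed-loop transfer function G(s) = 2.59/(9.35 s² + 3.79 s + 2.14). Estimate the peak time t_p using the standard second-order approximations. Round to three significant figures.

Dividing through by 9.35: denominator becomes s² + 0.4053 s + 0.2289.
So ω_n = √0.2289 = 0.478 rad/s and ζ = 0.4053/(2·0.478) = 0.424.
The damped frequency ω_d = ω_n√(1−ζ²) = 0.433 rad/s. t_p = π/ω_d = 7.25 s.

t_p ≈ 7.25 s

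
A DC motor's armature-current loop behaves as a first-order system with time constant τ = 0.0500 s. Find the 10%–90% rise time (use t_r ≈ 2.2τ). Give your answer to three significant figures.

t_r ≈ 0.110 s

t_r ≈ 2.2τ = 0.110 s.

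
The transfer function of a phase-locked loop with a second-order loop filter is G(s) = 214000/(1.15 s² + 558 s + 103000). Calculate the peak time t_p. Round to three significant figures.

Dividing through by 1.15: denominator becomes s² + 485.2 s + 89570.
So ω_n = √89570 = 299 rad/s and ζ = 485.2/(2·299) = 0.811.
ω_d = 299·√(1 − 0.811²) = 175 rad/s. t_p = π/ω_d = 0.0179 s.

t_p ≈ 0.0179 s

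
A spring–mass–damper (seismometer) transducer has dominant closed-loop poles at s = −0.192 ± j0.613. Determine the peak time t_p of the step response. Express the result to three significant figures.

t_p = π/ω_d with ω_d = 0.613 (the imaginary part), so t_p = 5.12 s.

t_p ≈ 5.12 s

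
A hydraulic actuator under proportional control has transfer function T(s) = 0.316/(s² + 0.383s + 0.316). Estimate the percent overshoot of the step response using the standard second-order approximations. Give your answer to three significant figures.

Comparing the denominator to s² + 2ζω_n s + ω_n²: ω_n = √0.316 = 0.562 rad/s, and 2ζω_n = 0.383 so ζ = 0.383/(2·0.562) = 0.341.
%OS = 100·exp(−πζ/√(1−ζ²)) = 32.0%.

%OS ≈ 32.0%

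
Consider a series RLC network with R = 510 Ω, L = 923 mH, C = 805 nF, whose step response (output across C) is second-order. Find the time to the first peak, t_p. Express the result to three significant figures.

t_p ≈ 0.00279 s

For a series RLC circuit (capacitor voltage as output), ω_n = 1/√(LC) = 1/√(923 mH · 805 nF) = 1160 rad/s.
ζ = (R/2)·√(C/L) = (510/2)·√(805 nF/923 mH) = 0.238.
ω_d = 1160·√(1 − 0.238²) = 1130 rad/s. t_p = π/ω_d = 0.00279 s.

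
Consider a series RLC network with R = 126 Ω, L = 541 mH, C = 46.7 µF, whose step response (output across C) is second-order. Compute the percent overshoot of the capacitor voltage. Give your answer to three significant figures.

%OS ≈ 10.4%

For a series RLC circuit (capacitor voltage as output), ω_n = 1/√(LC) = 1/√(541 mH · 46.7 µF) = 199 rad/s.
ζ = (R/2)·√(C/L) = (126/2)·√(46.7 µF/541 mH) = 0.585.
Overshoot: exp(−π·0.585/√(1−0.585²)) = 0.104, i.e. 10.4%.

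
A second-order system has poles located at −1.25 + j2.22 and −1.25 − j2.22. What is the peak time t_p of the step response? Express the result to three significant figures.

t_p ≈ 1.42 s

t_p = π/ω_d with ω_d = 2.22 (the imaginary part), so t_p = 1.42 s.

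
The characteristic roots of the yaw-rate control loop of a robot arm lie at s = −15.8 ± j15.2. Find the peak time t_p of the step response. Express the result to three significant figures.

t_p = π/ω_d with ω_d = 15.2 (the imaginary part), so t_p = 0.207 s.

t_p ≈ 0.207 s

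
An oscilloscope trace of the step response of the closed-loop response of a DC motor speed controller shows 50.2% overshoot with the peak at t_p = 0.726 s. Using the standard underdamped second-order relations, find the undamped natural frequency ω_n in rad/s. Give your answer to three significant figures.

The overshoot fixes ζ = −ln(OS)/√(π²+ln²(OS)) = 0.214.
t_p = π/ω_d ⇒ ω_d = 4.33 rad/s; then ω_n = ω_d/√(1−ζ²) = 4.43 rad/s.

ω_n ≈ 4.43 rad/s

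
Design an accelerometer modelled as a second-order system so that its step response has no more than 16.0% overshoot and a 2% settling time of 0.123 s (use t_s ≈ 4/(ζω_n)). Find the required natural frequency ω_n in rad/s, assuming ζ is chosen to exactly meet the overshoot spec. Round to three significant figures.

ω_n ≈ 64.5 rad/s

Inverting the overshoot relation: ζ = |ln 0.160|/√(π² + ln²0.160) = 0.504.
From t_s ≈ 4/(ζω_n): ω_n = 4/(ζ·t_s) = 4/(0.504·0.123) = 64.5 rad/s.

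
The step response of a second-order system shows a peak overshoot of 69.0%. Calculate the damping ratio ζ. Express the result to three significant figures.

ζ ≈ 0.117

ζ = −ln(OS)/√(π² + (ln OS)²). With OS = 0.690, ln OS = −0.3711 and ζ = 0.3711/3.163 = 0.117.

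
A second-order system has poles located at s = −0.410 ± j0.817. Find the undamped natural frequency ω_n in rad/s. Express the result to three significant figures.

|pole| = ω_n = √(0.410² + 0.817²) = 0.914 rad/s; ζ = cos θ = σ/ω_n = 0.449.

ω_n ≈ 0.914 rad/s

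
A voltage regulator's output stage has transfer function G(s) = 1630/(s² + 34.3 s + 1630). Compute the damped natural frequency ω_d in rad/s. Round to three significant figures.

ω_d ≈ 36.5 rad/s

Comparing the denominator to s² + 2ζω_n s + ω_n²: ω_n = √1630 = 40.4 rad/s, and 2ζω_n = 34.3 so ζ = 34.3/(2·40.4) = 0.425.
ω_d = ω_n√(1−ζ²) = 36.5 rad/s.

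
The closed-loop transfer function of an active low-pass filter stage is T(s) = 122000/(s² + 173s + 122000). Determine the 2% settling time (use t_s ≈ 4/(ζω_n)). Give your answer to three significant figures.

Comparing the denominator to s² + 2ζω_n s + ω_n²: ω_n = √122000 = 349 rad/s, and 2ζω_n = 173 so ζ = 173/(2·349) = 0.248.
t_s ≈ 4/(ζω_n) = 4/(0.248·349) = 0.0462 s.

t_s ≈ 0.0462 s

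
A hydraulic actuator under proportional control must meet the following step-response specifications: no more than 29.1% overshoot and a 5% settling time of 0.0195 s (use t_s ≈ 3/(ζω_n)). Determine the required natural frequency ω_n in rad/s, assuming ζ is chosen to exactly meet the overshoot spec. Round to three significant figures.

ω_n ≈ 421 rad/s

ζ = −ln(OS)/√(π² + (ln OS)²). With OS = 0.291, ln OS = −1.234 and ζ = 1.234/3.375 = 0.366.
From t_s ≈ 3/(ζω_n): ω_n = 3/(ζ·t_s) = 3/(0.366·0.0195) = 421 rad/s.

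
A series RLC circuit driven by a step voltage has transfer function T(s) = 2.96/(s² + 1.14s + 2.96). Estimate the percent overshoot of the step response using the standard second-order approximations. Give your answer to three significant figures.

Matching coefficients with s² + 2ζω_n s + ω_n² gives ω_n² = 2.96 ⇒ ω_n = 1.72 rad/s, and ζ = 1.14/(2ω_n) = 0.331.
Overshoot: exp(−π·0.331/√(1−0.331²)) = 0.332, i.e. 33.2%.

%OS ≈ 33.2%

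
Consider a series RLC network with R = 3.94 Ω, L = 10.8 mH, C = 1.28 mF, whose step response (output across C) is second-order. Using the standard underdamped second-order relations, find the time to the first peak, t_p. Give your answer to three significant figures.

For a series RLC circuit (capacitor voltage as output), ω_n = 1/√(LC) = 1/√(10.8 mH · 1.28 mF) = 269 rad/s.
ζ = (R/2)·√(C/L) = (3.94/2)·√(1.28 mF/10.8 mH) = 0.678.
The damped frequency ω_d = ω_n√(1−ζ²) = 198 rad/s. t_p = π/ω_d = 0.0159 s.

t_p ≈ 0.0159 s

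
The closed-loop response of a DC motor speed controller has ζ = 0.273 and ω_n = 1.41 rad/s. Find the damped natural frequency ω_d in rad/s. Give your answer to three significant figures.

ω_d ≈ 1.36 rad/s

ω_d = ω_n√(1−ζ²) = 1.41·√0.925 = 1.36 rad/s.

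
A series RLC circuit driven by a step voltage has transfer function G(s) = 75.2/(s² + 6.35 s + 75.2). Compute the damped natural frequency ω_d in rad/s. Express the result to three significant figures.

ω_d ≈ 8.07 rad/s

Matching coefficients with s² + 2ζω_n s + ω_n² gives ω_n² = 75.2 ⇒ ω_n = 8.67 rad/s, and ζ = 6.35/(2ω_n) = 0.366.
ω_d = ω_n√(1−ζ²) = 8.07 rad/s.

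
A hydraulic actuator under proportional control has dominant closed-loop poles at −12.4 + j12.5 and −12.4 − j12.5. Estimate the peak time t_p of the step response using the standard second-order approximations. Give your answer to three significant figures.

t_p ≈ 0.251 s

t_p = π/ω_d with ω_d = 12.5 (the imaginary part), so t_p = 0.251 s.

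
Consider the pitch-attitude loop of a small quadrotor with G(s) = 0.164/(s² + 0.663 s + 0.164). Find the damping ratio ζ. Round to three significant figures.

ζ ≈ 0.819

ω_n = √0.164 = 0.405 rad/s; ζ = 0.663/(2·0.405) = 0.819.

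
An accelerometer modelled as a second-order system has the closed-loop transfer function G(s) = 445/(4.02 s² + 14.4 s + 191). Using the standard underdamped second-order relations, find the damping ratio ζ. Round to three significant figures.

Dividing through by 4.02: denominator becomes s² + 3.582 s + 47.51.
So ω_n = √47.51 = 6.89 rad/s and ζ = 3.582/(2·6.89) = 0.260.

ζ ≈ 0.260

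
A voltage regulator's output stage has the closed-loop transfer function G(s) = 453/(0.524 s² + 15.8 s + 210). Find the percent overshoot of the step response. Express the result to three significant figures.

%OS ≈ 2.74%

Dividing through by 0.524: denominator becomes s² + 30.15 s + 400.8.
So ω_n = √400.8 = 20.0 rad/s and ζ = 30.15/(2·20.0) = 0.753.
Overshoot: exp(−π·0.753/√(1−0.753²)) = 0.0274, i.e. 2.74%.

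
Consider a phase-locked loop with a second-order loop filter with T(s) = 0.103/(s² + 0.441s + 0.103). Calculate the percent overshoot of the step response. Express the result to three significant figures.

ω_n = √0.103 = 0.321 rad/s; ζ = 0.441/(2·0.321) = 0.687.
Overshoot: exp(−π·0.687/√(1−0.687²)) = 0.0513, i.e. 5.13%.

%OS ≈ 5.13%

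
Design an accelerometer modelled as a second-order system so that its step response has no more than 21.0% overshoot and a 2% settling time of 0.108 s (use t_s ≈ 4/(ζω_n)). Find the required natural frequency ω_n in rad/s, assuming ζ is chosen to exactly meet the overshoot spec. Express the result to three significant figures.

ω_n ≈ 83.2 rad/s

ζ = −ln(OS)/√(π² + (ln OS)²). With OS = 0.210, ln OS = −1.561 and ζ = 1.561/3.508 = 0.445.
Then ω_n = 4/(ζ t_s) = 4/(0.445 × 0.108) = 83.2 rad/s.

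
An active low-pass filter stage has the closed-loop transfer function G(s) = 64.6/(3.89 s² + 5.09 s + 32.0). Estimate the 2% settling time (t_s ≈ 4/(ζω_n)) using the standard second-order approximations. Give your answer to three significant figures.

t_s ≈ 6.11 s

Dividing through by 3.89: denominator becomes s² + 1.308 s + 8.226.
So ω_n = √8.226 = 2.87 rad/s and ζ = 1.308/(2·2.87) = 0.228.
t_s ≈ 4/(ζω_n) = 6.11 s.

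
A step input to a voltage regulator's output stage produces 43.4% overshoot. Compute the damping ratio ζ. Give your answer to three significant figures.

Inverting the overshoot relation: ζ = |ln 0.434|/√(π² + ln²0.434) = 0.257.

ζ ≈ 0.257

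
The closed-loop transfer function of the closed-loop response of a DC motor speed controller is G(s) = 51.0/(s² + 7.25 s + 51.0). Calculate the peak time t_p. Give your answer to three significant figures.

t_p ≈ 0.511 s

ω_n = √51.0 = 7.14 rad/s; ζ = 7.25/(2·7.14) = 0.508.
The damped frequency ω_d = ω_n√(1−ζ²) = 6.15 rad/s. Then t_p = π/ω_d = 0.511 s.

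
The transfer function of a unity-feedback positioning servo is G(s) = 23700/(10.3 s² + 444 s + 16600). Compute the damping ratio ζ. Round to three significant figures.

ζ ≈ 0.537

Dividing through by 10.3: denominator becomes s² + 43.11 s + 1612.
So ω_n = √1612 = 40.1 rad/s and ζ = 43.11/(2·40.1) = 0.537.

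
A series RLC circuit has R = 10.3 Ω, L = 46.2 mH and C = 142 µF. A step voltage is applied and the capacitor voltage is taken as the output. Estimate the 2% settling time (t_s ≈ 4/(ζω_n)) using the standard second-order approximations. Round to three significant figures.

For a series RLC circuit (capacitor voltage as output), ω_n = 1/√(LC) = 1/√(46.2 mH · 142 µF) = 390 rad/s.
ζ = (R/2)·√(C/L) = (10.3/2)·√(142 µF/46.2 mH) = 0.286.
t_s ≈ 4/(ζω_n) = 0.0359 s.

t_s ≈ 0.0359 s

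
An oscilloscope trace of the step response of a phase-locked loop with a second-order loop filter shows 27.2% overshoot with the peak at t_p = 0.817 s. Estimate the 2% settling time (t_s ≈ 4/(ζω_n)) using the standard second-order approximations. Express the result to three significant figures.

From the overshoot, ζ = −ln(OS)/√(π²+ln²(OS)) = 0.383.
t_p = π/ω_d ⇒ ω_d = 3.85 rad/s; then ω_n = ω_d/√(1−ζ²) = 4.16 rad/s.
t_s ≈ 4/(ζω_n) = 4/(0.383·4.16) = 2.51 s.

t_s ≈ 2.51 s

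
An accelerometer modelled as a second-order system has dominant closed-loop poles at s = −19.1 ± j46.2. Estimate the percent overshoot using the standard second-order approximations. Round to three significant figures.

The poles are at −σ ± jω_d with σ = 19.1 and ω_d = 46.2, so ω_n = √(σ²+ω_d²) = 50.0 rad/s and ζ = σ/ω_n = 0.382.
Overshoot: exp(−π·0.382/√(1−0.382²)) = 0.273, i.e. 27.3%.

%OS ≈ 27.3%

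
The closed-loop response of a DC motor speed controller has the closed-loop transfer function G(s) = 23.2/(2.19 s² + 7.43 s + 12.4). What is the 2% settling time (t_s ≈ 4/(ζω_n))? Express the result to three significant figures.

Dividing through by 2.19: denominator becomes s² + 3.393 s + 5.662.
So ω_n = √5.662 = 2.38 rad/s and ζ = 3.393/(2·2.38) = 0.713.
t_s ≈ 4/(ζω_n) = 2.36 s.

t_s ≈ 2.36 s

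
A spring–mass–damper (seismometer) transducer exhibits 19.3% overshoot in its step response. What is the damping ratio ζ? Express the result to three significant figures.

ζ ≈ 0.464

From %OS = 100·exp(−πζ/√(1−ζ²)), invert to get ζ = −ln(OS)/√(π² + ln²(OS)) with OS = 0.193.
−ln 0.193 = 1.645, so ζ = 1.645/√(π² + 2.706) = 0.464.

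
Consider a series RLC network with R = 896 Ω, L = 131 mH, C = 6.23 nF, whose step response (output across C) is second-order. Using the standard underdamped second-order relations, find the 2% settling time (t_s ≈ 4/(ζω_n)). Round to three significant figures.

t_s ≈ 0.00117 s

For a series RLC circuit (capacitor voltage as output), ω_n = 1/√(LC) = 1/√(131 mH · 6.23 nF) = 35000 rad/s.
ζ = (R/2)·√(C/L) = (896/2)·√(6.23 nF/131 mH) = 0.0977.
t_s ≈ 4/(ζω_n) = 0.00117 s.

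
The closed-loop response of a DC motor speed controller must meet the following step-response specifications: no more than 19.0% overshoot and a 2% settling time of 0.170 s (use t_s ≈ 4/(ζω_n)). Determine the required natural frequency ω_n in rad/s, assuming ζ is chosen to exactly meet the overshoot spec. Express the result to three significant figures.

ω_n ≈ 50.3 rad/s

Inverting the overshoot relation: ζ = |ln 0.190|/√(π² + ln²0.190) = 0.467.
Then ω_n = 4/(ζ t_s) = 4/(0.467 × 0.170) = 50.3 rad/s.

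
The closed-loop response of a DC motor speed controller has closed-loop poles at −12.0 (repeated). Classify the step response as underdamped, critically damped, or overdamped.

critically damped

Since there is a repeated negative-real pole, the response is critically damped.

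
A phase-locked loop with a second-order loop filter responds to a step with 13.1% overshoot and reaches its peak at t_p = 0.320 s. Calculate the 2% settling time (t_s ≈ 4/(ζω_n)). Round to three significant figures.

From the overshoot, ζ = −ln(OS)/√(π²+ln²(OS)) = 0.543.
From t_p = π/ω_d, ω_d = π/0.320 = 9.82 rad/s, so ω_n = ω_d/√(1−ζ²) = 11.7 rad/s.
t_s ≈ 4/(ζω_n) = 4/(0.543·11.7) = 0.630 s.

t_s ≈ 0.630 s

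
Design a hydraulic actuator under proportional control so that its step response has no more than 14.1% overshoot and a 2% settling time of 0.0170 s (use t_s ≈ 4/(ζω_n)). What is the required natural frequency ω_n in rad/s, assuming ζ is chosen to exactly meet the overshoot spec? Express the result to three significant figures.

ζ = −ln(OS)/√(π² + (ln OS)²). With OS = 0.141, ln OS = −1.959 and ζ = 1.959/3.702 = 0.529.
From t_s ≈ 4/(ζω_n): ω_n = 4/(ζ·t_s) = 4/(0.529·0.0170) = 445 rad/s.

ω_n ≈ 445 rad/s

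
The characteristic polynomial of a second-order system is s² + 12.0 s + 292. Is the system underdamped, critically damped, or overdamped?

a² − 4b = 12.0² − 4·292 < 0 (complex roots); the system is underdamped.

underdamped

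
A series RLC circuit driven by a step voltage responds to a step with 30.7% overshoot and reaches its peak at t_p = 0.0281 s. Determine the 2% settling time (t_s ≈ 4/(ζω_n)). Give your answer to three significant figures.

ζ from %OS: ζ = |ln 0.307|/√(π²+ln²0.307) = 0.352.
From t_p = π/ω_d, ω_d = π/0.0281 = 112 rad/s, so ω_n = ω_d/√(1−ζ²) = 119 rad/s.
t_s ≈ 4/(ζω_n) = 4/(0.352·119) = 0.0952 s.

t_s ≈ 0.0952 s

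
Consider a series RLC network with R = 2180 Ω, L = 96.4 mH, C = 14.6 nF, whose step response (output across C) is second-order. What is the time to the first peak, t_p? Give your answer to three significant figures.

For a series RLC circuit (capacitor voltage as output), ω_n = 1/√(LC) = 1/√(96.4 mH · 14.6 nF) = 26700 rad/s.
ζ = (R/2)·√(C/L) = (2180/2)·√(14.6 nF/96.4 mH) = 0.424.
ω_d = ω_n√(1−ζ²) = 24100 rad/s. t_p = π/ω_d = 0.000130 s.

t_p ≈ 0.000130 s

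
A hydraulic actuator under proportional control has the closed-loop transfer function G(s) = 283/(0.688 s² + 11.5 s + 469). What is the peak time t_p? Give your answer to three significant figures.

Dividing through by 0.688: denominator becomes s² + 16.72 s + 681.7.
So ω_n = √681.7 = 26.1 rad/s and ζ = 16.72/(2·26.1) = 0.320.
ω_d = 26.1·√(1 − 0.320²) = 24.7 rad/s. t_p = π/ω_d = 0.127 s.

t_p ≈ 0.127 s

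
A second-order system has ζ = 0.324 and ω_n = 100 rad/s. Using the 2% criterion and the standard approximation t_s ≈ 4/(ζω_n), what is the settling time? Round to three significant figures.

t_s ≈ 0.123 s

t_s ≈ 4/(ζω_n) = 4/(0.324 × 100) = 0.123 s.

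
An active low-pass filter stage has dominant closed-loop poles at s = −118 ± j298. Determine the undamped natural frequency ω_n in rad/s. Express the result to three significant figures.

ω_n ≈ 321 rad/s

The poles are at −σ ± jω_d with σ = 118 and ω_d = 298, so ω_n = √(σ²+ω_d²) = 321 rad/s and ζ = σ/ω_n = 0.368.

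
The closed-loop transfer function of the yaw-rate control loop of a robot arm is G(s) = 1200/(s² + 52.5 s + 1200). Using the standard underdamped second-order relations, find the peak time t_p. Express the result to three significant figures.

t_p ≈ 0.139 s

Comparing the denominator to s² + 2ζω_n s + ω_n²: ω_n = √1200 = 34.6 rad/s, and 2ζω_n = 52.5 so ζ = 52.5/(2·34.6) = 0.758.
ω_d = 34.6·√(1 − 0.758²) = 22.6 rad/s. Then t_p = π/ω_d = 0.139 s.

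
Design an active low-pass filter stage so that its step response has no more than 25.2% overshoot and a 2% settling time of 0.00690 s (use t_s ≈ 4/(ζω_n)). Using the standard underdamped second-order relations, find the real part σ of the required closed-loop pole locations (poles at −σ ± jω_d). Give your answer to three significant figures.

The settling-time spec alone fixes σ = ζω_n = 4/t_s = 4/0.00690 = 580.
(Overshoot then fixes ζ = 0.402 and hence ω_d = σ·√(1−ζ²)/ζ = 1320 rad/s.)

σ ≈ 580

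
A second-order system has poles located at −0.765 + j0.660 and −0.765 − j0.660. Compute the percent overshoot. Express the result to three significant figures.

With σ = 0.765, ω_d = 0.660: ω_n = √(σ²+ω_d²) = 1.01 rad/s, ζ = σ/ω_n = 0.757.
Overshoot: exp(−π·0.757/√(1−0.757²)) = 0.0262, i.e. 2.62%.

%OS ≈ 2.62%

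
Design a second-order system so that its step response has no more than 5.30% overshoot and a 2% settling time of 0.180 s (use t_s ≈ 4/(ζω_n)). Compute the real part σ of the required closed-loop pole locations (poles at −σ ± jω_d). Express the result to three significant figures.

The settling-time spec alone fixes σ = ζω_n = 4/t_s = 4/0.180 = 22.2.
(Overshoot then fixes ζ = 0.683 and hence ω_d = σ·√(1−ζ²)/ζ = 23.8 rad/s.)

σ ≈ 22.2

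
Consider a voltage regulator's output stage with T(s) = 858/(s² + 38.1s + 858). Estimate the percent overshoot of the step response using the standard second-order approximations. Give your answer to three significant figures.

%OS ≈ 6.79%

Matching coefficients with s² + 2ζω_n s + ω_n² gives ω_n² = 858 ⇒ ω_n = 29.3 rad/s, and ζ = 38.1/(2ω_n) = 0.650.
%OS = 100 e^{−πζ/√(1−ζ²)} with ζ = 0.650 gives 6.79%.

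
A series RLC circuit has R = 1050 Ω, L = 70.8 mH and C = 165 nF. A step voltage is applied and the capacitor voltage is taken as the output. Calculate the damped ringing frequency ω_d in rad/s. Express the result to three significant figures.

For a series RLC circuit (capacitor voltage as output), ω_n = 1/√(LC) = 1/√(70.8 mH · 165 nF) = 9250 rad/s.
ζ = (R/2)·√(C/L) = (1050/2)·√(165 nF/70.8 mH) = 0.801.
ω_d = ω_n√(1−ζ²) = 5530 rad/s.

ω_d ≈ 5530 rad/s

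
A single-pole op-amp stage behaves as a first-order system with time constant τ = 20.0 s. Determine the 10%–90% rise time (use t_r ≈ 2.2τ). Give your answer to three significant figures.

t_r ≈ 2.2τ = 44.0 s.

t_r ≈ 44.0 s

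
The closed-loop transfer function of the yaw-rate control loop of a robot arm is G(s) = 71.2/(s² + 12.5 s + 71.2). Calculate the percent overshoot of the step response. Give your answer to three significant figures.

%OS ≈ 3.13%

Comparing the denominator to s² + 2ζω_n s + ω_n²: ω_n = √71.2 = 8.44 rad/s, and 2ζω_n = 12.5 so ζ = 12.5/(2·8.44) = 0.741.
Overshoot: exp(−π·0.741/√(1−0.741²)) = 0.0313, i.e. 3.13%.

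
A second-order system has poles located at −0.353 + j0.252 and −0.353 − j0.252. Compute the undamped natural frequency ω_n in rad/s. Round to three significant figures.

ω_n ≈ 0.434 rad/s

|pole| = ω_n = √(0.353² + 0.252²) = 0.434 rad/s; ζ = cos θ = σ/ω_n = 0.814.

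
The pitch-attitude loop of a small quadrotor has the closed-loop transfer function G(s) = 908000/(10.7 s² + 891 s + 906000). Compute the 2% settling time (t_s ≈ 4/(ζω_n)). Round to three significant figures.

Dividing through by 10.7: denominator becomes s² + 83.27 s + 84670.
So ω_n = √84670 = 291 rad/s and ζ = 83.27/(2·291) = 0.143.
t_s ≈ 4/(ζω_n) = 0.0961 s.

t_s ≈ 0.0961 s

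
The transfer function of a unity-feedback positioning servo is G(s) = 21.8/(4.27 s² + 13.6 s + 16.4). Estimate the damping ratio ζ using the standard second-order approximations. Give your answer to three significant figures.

Dividing through by 4.27: denominator becomes s² + 3.185 s + 3.841.
So ω_n = √3.841 = 1.96 rad/s and ζ = 3.185/(2·1.96) = 0.813.

ζ ≈ 0.813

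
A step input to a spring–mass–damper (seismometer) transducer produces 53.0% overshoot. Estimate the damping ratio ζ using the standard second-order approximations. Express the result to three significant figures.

ζ = −ln(OS)/√(π² + (ln OS)²). With OS = 0.530, ln OS = −0.6349 and ζ = 0.6349/3.205 = 0.198.

ζ ≈ 0.198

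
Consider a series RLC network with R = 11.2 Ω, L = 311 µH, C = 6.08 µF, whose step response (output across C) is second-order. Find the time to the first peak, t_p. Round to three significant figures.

t_p ≈ 0.000220 s

For a series RLC circuit (capacitor voltage as output), ω_n = 1/√(LC) = 1/√(311 µH · 6.08 µF) = 23000 rad/s.
ζ = (R/2)·√(C/L) = (11.2/2)·√(6.08 µF/311 µH) = 0.783.
The damped frequency ω_d = ω_n√(1−ζ²) = 14300 rad/s. t_p = π/ω_d = 0.000220 s.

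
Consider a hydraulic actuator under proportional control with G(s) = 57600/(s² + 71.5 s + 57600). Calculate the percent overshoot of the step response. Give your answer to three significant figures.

%OS ≈ 62.3%

Comparing the denominator to s² + 2ζω_n s + ω_n²: ω_n = √57600 = 240 rad/s, and 2ζω_n = 71.5 so ζ = 71.5/(2·240) = 0.149.
Overshoot: exp(−π·0.149/√(1−0.149²)) = 0.623, i.e. 62.3%.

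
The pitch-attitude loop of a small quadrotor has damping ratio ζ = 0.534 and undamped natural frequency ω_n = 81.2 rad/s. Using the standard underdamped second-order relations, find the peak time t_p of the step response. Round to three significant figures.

t_p ≈ 0.0458 s

The damped frequency is ω_d = ω_n√(1−ζ²) = 81.2·√(1−0.285) = 68.7 rad/s.
Peak time t_p = π/ω_d = π/68.7 = 0.0458 s.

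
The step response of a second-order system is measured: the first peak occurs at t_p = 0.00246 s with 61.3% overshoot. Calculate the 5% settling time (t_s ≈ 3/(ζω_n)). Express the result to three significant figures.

ζ from %OS: ζ = |ln 0.613|/√(π²+ln²0.613) = 0.154.
t_p = π/ω_d ⇒ ω_d = 1280 rad/s; then ω_n = ω_d/√(1−ζ²) = 1290 rad/s.
t_s ≈ 3/(ζω_n) = 3/(0.154·1290) = 0.0151 s.

t_s ≈ 0.0151 s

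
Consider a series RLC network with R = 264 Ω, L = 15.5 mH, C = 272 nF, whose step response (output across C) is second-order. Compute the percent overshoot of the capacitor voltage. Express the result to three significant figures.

For a series RLC circuit (capacitor voltage as output), ω_n = 1/√(LC) = 1/√(15.5 mH · 272 nF) = 15400 rad/s.
ζ = (R/2)·√(C/L) = (264/2)·√(272 nF/15.5 mH) = 0.553.
%OS = 100·exp(−πζ/√(1−ζ²)) = 12.4%.

%OS ≈ 12.4%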